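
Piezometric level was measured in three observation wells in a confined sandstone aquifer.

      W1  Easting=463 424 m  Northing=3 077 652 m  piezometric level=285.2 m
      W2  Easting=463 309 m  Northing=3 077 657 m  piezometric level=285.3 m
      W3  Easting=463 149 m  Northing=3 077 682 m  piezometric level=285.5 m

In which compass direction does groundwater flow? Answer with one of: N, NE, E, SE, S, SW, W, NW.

Differences from W1: to W2 (Δx, Δy, Δh) = (-115, 5, +0.1); to W3 = (-275, 30, +0.3).
Determinant of the coordinate differences = (-115)·30 − (-275)·5 = -2075.
∂h/∂x = [(+0.1)·30 − (+0.3)·5] / -2075 = -0.0007229
∂h/∂y = [(-115)·(+0.3) − (-275)·(+0.1)] / -2075 = +0.003373
Flow = −∇h = (+0.0007229 east, -0.003373 north), which points south.

S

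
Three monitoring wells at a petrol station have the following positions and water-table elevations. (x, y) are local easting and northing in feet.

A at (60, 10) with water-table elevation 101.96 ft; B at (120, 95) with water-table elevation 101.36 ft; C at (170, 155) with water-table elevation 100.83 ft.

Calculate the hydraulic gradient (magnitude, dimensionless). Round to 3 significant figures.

0.0142

Taking A as reference: B−A = (60, 85, -0.60); C−A = (110, 145, -1.13).
Solve a·Δx + b·Δy = Δh: det = 60·145 − 110·85 = -650.
∂h/∂x = [(-0.60)·145 − (-1.13)·85] / -650 = -0.01392
∂h/∂y = [60·(-1.13) − 110·(-0.60)] / -650 = +0.002769
|∇h| = √(-0.01392² + 0.002769²) = 0.01419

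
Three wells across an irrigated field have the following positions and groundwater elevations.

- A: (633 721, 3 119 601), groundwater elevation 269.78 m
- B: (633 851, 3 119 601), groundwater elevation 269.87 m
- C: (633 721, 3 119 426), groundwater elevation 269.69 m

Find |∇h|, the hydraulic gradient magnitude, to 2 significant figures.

∂h/∂x = (269.87 − 269.78) / (633851 − 633721) = +0.0006923
∂h/∂y = (269.69 − 269.78) / (3119426 − 3119601) = +0.0005143
|∇h| = √(0.0006923² + 0.0005143²) = 0.0008624

0.00086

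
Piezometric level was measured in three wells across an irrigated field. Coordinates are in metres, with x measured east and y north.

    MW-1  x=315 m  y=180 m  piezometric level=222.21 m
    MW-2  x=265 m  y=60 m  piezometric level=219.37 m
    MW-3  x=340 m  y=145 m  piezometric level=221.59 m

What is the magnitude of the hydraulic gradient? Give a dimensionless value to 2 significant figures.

0.022

With h = a·x + b·y + c and MW-1 as origin, the differences give:
  (-50)·a + (-120)·b = -2.84
  25·a + (-35)·b = -0.62
Eliminate b (×(-35) and ×(-120), subtract): 4750·a = 25.000 → a = ∂h/∂x = +0.005263
Back-substitute: b = ∂h/∂y = +0.02147.
|∇h| = √(0.005263² + 0.02147²) = 0.02211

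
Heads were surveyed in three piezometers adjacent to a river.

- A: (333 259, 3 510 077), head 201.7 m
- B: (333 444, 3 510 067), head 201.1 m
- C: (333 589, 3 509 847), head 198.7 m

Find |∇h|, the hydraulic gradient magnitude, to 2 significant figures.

With h = a·x + b·y + c and A as origin, the differences give:
  185·a + (-10)·b = -0.6
  330·a + (-230)·b = -3.0
Eliminate b (×(-230) and ×(-10), subtract): -39250·a = 108.00 → a = ∂h/∂x = -0.002752
Back-substitute: b = ∂h/∂y = +0.009096.
|∇h| = √(-0.002752² + 0.009096²) = 0.009503

0.0095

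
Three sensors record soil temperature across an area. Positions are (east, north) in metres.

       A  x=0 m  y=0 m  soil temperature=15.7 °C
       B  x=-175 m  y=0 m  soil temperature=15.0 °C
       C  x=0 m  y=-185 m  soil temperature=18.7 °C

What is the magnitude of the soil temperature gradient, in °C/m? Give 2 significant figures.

0.017 °C/m

∂T/∂x = (15.0 − 15.7) / (-175 − 0) = +0.004000
∂T/∂y = (18.7 − 15.7) / (-185 − 0) = -0.01622
|∇f| = √(0.004000² + -0.01622²) = 0.01671 °C/m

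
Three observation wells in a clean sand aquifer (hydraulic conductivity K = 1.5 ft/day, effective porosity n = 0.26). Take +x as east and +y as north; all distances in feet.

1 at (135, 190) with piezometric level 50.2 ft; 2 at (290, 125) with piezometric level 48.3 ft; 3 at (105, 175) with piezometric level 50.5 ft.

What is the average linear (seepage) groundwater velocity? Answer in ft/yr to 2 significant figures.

24 ft/yr

Taking 1 as reference: 2−1 = (155, -65, -1.9); 3−1 = (-30, -15, +0.3).
Solve a·Δx + b·Δy = Δh: det = 155·(-15) − (-30)·(-65) = -4275.
∂h/∂x = [(-1.9)·(-15) − (+0.3)·(-65)] / -4275 = -0.01123
∂h/∂y = [155·(+0.3) − (-30)·(-1.9)] / -4275 = +0.002456
|∇h| = √(-0.01123² + 0.002456²) = 0.0115
Seepage velocity v = K·i/n = 1.5 × 0.0115 / 0.26 = 0.06635 ft/day = 24.23 ft/yr.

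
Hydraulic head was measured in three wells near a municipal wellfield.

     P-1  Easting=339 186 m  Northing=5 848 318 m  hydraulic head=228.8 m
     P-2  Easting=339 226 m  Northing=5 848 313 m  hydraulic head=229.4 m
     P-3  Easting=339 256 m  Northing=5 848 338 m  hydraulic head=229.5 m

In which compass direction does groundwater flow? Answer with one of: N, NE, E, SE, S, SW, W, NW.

With h = a·x + b·y + c and P-1 as origin, the differences give:
  40·a + (-5)·b = +0.6
  70·a + 20·b = +0.7
Eliminate b (×20 and ×(-5), subtract): 1150·a = 15.50 → a = ∂h/∂x = +0.01348
Back-substitute: b = ∂h/∂y = -0.01217.
Flow = −∇h = (-0.01348 east, +0.01217 north), which points northwest.

NW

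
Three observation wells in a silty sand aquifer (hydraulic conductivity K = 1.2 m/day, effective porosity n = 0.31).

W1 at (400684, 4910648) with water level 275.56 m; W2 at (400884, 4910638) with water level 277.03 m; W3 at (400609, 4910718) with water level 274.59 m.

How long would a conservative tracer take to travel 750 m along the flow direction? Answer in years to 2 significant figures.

Taking W1 as reference: W2−W1 = (200, -10, +1.47); W3−W1 = (-75, 70, -0.97).
Determinant of the coordinate differences = 200·70 − (-75)·(-10) = 13250.
∂h/∂x = [(+1.47)·70 − (-0.97)·(-10)] / 13250 = +0.007034
∂h/∂y = [200·(-0.97) − (-75)·(+1.47)] / 13250 = -0.006321
|∇h| = √(0.007034² + -0.006321²) = 0.009457
Seepage velocity v = K·i/n = 1.2 × 0.009457 / 0.31 = 0.03661 m/day.
t = 750 / 0.03661 = 2.049e+04 days = 56.1 years.

56 years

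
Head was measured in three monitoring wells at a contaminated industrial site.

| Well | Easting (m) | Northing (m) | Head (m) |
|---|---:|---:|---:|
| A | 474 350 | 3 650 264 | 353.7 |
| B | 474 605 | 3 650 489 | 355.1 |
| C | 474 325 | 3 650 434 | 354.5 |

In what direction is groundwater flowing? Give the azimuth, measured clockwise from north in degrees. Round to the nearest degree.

194°

Taking A as reference: B−A = (255, 225, +1.4); C−A = (-25, 170, +0.8).
Solve a·Δx + b·Δy = Δh: det = 255·170 − (-25)·225 = 48975.
∂h/∂x = [(+1.4)·170 − (+0.8)·225] / 48975 = +0.001184
∂h/∂y = [255·(+0.8) − (-25)·(+1.4)] / 48975 = +0.004880
Flow direction (−∇h) has components (-0.001184 E, -0.004880 N).
Azimuth = atan2(E, N) = atan2(-0.001184, -0.004880) = 193.6° ≈ 194°.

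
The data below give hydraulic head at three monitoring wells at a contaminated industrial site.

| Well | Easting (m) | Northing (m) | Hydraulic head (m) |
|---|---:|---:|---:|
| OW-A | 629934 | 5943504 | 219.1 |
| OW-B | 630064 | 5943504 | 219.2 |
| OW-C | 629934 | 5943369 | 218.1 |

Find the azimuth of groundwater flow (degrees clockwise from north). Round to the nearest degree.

186°

∂h/∂x = (219.2 − 219.1) / (630064 − 629934) = +0.0007692
∂h/∂y = (218.1 − 219.1) / (5943369 − 5943504) = +0.007407
Flow direction (−∇h) has components (-0.0007692 E, -0.007407 N).
Azimuth = atan2(E, N) = atan2(-0.0007692, -0.007407) = 185.9° ≈ 186°.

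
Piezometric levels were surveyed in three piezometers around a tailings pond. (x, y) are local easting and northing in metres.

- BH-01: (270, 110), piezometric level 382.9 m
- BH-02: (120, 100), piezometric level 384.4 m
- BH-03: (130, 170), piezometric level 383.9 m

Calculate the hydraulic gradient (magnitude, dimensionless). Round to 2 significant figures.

With h = a·x + b·y + c and BH-01 as origin, the differences give:
  (-150)·a + (-10)·b = +1.5
  (-140)·a + 60·b = +1.0
Eliminate b (×60 and ×(-10), subtract): -10400·a = 100.00 → a = ∂h/∂x = -0.009615
Back-substitute: b = ∂h/∂y = -0.005769.
|∇h| = √(-0.009615² + -0.005769²) = 0.01121

0.011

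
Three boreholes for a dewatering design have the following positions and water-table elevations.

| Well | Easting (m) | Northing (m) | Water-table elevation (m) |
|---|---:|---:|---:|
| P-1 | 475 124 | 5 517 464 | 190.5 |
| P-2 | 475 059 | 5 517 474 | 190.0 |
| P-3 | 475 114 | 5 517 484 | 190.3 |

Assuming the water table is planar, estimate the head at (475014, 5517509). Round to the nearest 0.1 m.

189.5 m

Differences from P-1: to P-2 (Δx, Δy, Δh) = (-65, 10, -0.5); to P-3 = (-10, 20, -0.2).
Solve a·Δx + b·Δy = Δh: det = (-65)·20 − (-10)·10 = -1200.
∂h/∂x = [(-0.5)·20 − (-0.2)·10] / -1200 = +0.006667
∂h/∂y = [(-65)·(-0.2) − (-10)·(-0.5)] / -1200 = -0.006667
h(475014, 5517509) = 190.5 + (+0.006667)·(-110) + (-0.006667)·(45) = 190.5 -0.733 -0.300 = 189.467 m.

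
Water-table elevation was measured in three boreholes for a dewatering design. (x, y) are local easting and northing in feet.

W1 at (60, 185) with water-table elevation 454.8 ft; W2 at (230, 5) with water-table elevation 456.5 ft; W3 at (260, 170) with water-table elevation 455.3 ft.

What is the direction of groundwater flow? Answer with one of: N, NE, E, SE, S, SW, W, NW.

N

Differences from W1: to W2 (Δx, Δy, Δh) = (170, -180, +1.7); to W3 = (200, -15, +0.5).
Determinant of the coordinate differences = 170·(-15) − 200·(-180) = 33450.
∂h/∂x = [(+1.7)·(-15) − (+0.5)·(-180)] / 33450 = +0.001928
∂h/∂y = [170·(+0.5) − 200·(+1.7)] / 33450 = -0.007623
Flow = −∇h = (-0.001928 east, +0.007623 north), which points north.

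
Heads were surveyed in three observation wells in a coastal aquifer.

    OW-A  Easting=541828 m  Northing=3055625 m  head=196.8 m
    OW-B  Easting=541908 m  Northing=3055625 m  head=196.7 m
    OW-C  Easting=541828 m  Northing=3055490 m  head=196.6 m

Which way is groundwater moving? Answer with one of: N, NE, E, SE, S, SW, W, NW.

∂h/∂x = (196.7 − 196.8) / (541908 − 541828) = -0.001250
∂h/∂y = (196.6 − 196.8) / (3055490 − 3055625) = +0.001481
Flow = −∇h = (+0.001250 east, -0.001481 north), which points southeast.

SE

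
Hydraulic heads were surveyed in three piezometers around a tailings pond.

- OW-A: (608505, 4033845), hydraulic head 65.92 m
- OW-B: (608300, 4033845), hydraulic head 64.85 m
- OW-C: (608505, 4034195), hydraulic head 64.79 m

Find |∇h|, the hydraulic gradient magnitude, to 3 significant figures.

0.00614

∂h/∂x = (64.85 − 65.92) / (608300 − 608505) = +0.005220
∂h/∂y = (64.79 − 65.92) / (4034195 − 4033845) = -0.003229
|∇h| = √(0.005220² + -0.003229²) = 0.006138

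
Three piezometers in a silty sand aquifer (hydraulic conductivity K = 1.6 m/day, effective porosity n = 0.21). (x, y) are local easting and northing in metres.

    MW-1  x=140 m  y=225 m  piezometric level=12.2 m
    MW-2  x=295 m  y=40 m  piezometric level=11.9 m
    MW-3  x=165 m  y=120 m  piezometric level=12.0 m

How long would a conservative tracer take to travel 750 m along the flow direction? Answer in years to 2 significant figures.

130 years

With h = a·x + b·y + c and MW-1 as origin, the differences give:
  155·a + (-185)·b = -0.3
  25·a + (-105)·b = -0.2
Eliminate b (×(-105) and ×(-185), subtract): -11650·a = -5.50 → a = ∂h/∂x = +0.0004721
Back-substitute: b = ∂h/∂y = +0.002017.
|∇h| = √(0.0004721² + 0.002017²) = 0.002072
Seepage velocity v = K·i/n = 1.6 × 0.002072 / 0.21 = 0.01579 m/day.
t = 750 / 0.01579 = 4.75e+04 days = 130 years.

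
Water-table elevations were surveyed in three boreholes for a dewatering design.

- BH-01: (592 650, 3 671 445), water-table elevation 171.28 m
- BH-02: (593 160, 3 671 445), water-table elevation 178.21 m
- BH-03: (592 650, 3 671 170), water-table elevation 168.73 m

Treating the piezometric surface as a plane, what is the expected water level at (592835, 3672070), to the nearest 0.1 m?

∂h/∂x = (178.21 − 171.28) / (593160 − 592650) = +0.01359
∂h/∂y = (168.73 − 171.28) / (3671170 − 3671445) = +0.009273
h(592835, 3672070) = 171.28 + (+0.01359)·(185) + (+0.009273)·(625) = 171.28 +2.514 +5.795 = 179.589 m.

179.6 m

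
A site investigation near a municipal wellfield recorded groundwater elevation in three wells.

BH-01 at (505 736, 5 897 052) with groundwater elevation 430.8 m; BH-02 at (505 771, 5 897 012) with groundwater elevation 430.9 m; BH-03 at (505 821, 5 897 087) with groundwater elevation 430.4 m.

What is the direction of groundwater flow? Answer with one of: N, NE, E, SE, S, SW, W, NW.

NE

Taking BH-01 as reference: BH-02−BH-01 = (35, -40, +0.1); BH-03−BH-01 = (85, 35, -0.4).
Solve a·Δx + b·Δy = Δh: det = 35·35 − 85·(-40) = 4625.
∂h/∂x = [(+0.1)·35 − (-0.4)·(-40)] / 4625 = -0.002703
∂h/∂y = [35·(-0.4) − 85·(+0.1)] / 4625 = -0.004865
Flow = −∇h = (+0.002703 east, +0.004865 north), which points northeast.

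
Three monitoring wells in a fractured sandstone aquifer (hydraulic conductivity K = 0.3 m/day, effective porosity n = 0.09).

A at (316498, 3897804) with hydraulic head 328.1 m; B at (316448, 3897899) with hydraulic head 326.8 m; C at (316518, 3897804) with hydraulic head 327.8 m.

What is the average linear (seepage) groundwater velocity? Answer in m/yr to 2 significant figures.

32 m/yr

Differences from A: to B (Δx, Δy, Δh) = (-50, 95, -1.3); to C = (20, 0, -0.3).
Solve a·Δx + b·Δy = Δh: det = (-50)·0 − 20·95 = -1900.
∂h/∂x = [(-1.3)·0 − (-0.3)·95] / -1900 = -0.01500
∂h/∂y = [(-50)·(-0.3) − 20·(-1.3)] / -1900 = -0.02158
|∇h| = √(-0.01500² + -0.02158²) = 0.02628
Seepage velocity v = K·i/n = 0.3 × 0.02628 / 0.09 = 0.0876 m/day = 32 m/yr.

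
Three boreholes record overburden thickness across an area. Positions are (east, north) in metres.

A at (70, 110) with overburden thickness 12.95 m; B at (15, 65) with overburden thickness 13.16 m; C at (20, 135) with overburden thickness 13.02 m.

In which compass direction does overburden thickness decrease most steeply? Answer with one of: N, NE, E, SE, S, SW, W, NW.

Taking A as reference: B−A = (-55, -45, +0.21); C−A = (-50, 25, +0.07).
Determinant of the coordinate differences = (-55)·25 − (-50)·(-45) = -3625.
∂d/∂x = [(+0.21)·25 − (+0.07)·(-45)] / -3625 = -0.002317
∂d/∂y = [(-55)·(+0.07) − (-50)·(+0.21)] / -3625 = -0.001834
Steepest decrease is along −∇f = (+0.002317 E, +0.001834 N) → northeast.

NE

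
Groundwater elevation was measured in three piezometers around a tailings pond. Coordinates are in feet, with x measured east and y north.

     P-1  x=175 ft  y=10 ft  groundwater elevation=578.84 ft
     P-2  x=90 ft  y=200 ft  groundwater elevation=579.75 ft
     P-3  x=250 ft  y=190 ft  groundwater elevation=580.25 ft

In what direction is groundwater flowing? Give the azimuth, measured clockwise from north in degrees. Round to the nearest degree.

With h = a·x + b·y + c and P-1 as origin, the differences give:
  (-85)·a + 190·b = +0.91
  75·a + 180·b = +1.41
Eliminate b (×180 and ×190, subtract): -29550·a = -104.100 → a = ∂h/∂x = +0.003523
Back-substitute: b = ∂h/∂y = +0.006365.
Flow direction (−∇h) has components (-0.003523 E, -0.006365 N).
Azimuth = atan2(E, N) = atan2(-0.003523, -0.006365) = 209.0° ≈ 209°.

209°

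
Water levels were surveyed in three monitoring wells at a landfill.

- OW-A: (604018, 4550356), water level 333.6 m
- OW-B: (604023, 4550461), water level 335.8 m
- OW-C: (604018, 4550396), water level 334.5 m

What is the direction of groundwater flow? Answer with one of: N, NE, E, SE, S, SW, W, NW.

Differences from OW-A: to OW-B (Δx, Δy, Δh) = (5, 105, +2.2); to OW-C = (0, 40, +0.9).
Determinant of the coordinate differences = 5·40 − 0·105 = 200.
∂h/∂x = [(+2.2)·40 − (+0.9)·105] / 200 = -0.03250
∂h/∂y = [5·(+0.9) − 0·(+2.2)] / 200 = +0.02250
Flow = −∇h = (+0.03250 east, -0.02250 north), which points southeast.

SE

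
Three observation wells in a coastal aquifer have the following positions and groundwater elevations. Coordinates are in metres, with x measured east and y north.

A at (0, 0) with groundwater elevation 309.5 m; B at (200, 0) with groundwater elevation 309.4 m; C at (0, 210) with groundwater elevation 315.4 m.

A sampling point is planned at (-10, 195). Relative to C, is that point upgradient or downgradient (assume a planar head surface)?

downgradient

∂h/∂x = (309.4 − 309.5) / (200 − 0) = -0.0005000
∂h/∂y = (315.4 − 309.5) / (210 − 0) = +0.02810
Head at (-10, 195) = 309.5 + (-0.0005000)·(-10) + (+0.02810)·(195) = 314.98 m.
That is lower than the 315.4 m at C, so the point is downgradient.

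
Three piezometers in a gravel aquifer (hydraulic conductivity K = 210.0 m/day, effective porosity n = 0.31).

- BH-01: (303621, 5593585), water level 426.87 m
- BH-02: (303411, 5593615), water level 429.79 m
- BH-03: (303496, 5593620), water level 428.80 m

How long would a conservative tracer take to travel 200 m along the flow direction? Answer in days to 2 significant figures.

18 days

Differences from BH-01: to BH-02 (Δx, Δy, Δh) = (-210, 30, +2.92); to BH-03 = (-125, 35, +1.93).
Determinant of the coordinate differences = (-210)·35 − (-125)·30 = -3600.
∂h/∂x = [(+2.92)·35 − (+1.93)·30] / -3600 = -0.01231
∂h/∂y = [(-210)·(+1.93) − (-125)·(+2.92)] / -3600 = +0.01119
|∇h| = √(-0.01231² + 0.01119²) = 0.01664
Seepage velocity v = K·i/n = 210.0 × 0.01664 / 0.31 = 11.27 m/day.
t = 200 / 11.27 = 17.75 days.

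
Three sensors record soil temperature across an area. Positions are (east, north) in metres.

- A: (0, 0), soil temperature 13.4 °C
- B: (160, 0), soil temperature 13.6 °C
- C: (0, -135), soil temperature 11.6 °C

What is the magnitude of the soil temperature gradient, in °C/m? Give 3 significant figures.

0.0134 °C/m

∂T/∂x = (13.6 − 13.4) / (160 − 0) = +0.001250
∂T/∂y = (11.6 − 13.4) / (-135 − 0) = +0.01333
|∇f| = √(0.001250² + 0.01333²) = 0.01339 °C/m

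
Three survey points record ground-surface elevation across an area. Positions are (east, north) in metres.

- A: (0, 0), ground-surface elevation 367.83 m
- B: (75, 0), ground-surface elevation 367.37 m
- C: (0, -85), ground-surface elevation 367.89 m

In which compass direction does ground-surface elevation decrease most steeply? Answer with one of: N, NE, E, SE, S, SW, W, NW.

E

∂z/∂x = (367.37 − 367.83) / (75 − 0) = -0.006133
∂z/∂y = (367.89 − 367.83) / (-85 − 0) = -0.0007059
Steepest decrease is along −∇f = (+0.006133 E, +0.0007059 N) → east.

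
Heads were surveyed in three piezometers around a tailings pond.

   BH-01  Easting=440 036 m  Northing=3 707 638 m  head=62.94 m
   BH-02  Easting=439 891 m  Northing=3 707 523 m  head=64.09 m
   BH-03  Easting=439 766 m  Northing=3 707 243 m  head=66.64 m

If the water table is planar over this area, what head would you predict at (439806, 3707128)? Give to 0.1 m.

67.6 m

Three-point gradient (reference BH-01): Δ to BH-02 = (-145, -115, +1.15), Δ to BH-03 = (-270, -395, +3.70).
∂h/∂x = -0.001096, ∂h/∂y = -0.008618 (det = 26225).
h(439806, 3707128) = 62.94 + (-0.001096)·(-230) + (-0.008618)·(-510) = 62.94 +0.252 +4.395 = 67.587 m.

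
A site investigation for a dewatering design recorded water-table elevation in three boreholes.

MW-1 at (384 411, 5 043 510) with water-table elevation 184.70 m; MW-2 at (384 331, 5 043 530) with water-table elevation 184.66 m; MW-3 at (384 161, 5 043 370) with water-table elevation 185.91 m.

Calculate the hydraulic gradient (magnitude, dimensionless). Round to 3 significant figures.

0.00669

With h = a·x + b·y + c and MW-1 as origin, the differences give:
  (-80)·a + 20·b = -0.04
  (-250)·a + (-140)·b = +1.21
Eliminate b (×(-140) and ×20, subtract): 16200·a = -18.600 → a = ∂h/∂x = -0.001148
Back-substitute: b = ∂h/∂y = -0.006593.
|∇h| = √(-0.001148² + -0.006593²) = 0.006692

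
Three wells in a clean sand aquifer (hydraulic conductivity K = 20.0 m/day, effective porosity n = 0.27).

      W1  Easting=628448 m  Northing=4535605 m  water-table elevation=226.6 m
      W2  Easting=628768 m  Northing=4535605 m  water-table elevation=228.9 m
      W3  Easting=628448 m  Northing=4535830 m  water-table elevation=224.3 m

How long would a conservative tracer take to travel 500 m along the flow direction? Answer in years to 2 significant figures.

∂h/∂x = (228.9 − 226.6) / (628768 − 628448) = +0.007188
∂h/∂y = (224.3 − 226.6) / (4535830 − 4535605) = -0.01022
|∇h| = √(0.007188² + -0.01022²) = 0.01249
Seepage velocity v = K·i/n = 20.0 × 0.01249 / 0.27 = 0.9252 m/day.
t = 500 / 0.9252 = 540.4 days = 1.48 years.

1.5 years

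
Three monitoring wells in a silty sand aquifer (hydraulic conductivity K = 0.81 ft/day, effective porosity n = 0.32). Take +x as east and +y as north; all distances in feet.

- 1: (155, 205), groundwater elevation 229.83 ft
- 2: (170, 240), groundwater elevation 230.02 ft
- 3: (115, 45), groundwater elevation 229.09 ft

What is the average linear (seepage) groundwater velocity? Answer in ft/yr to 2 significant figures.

Three-point gradient (reference 1): Δ to 2 = (15, 35, +0.19), Δ to 3 = (-40, -160, -0.74).
∂h/∂x = +0.004500, ∂h/∂y = +0.003500 (det = -1000).
|∇h| = √(0.004500² + 0.003500²) = 0.005701
Seepage velocity v = K·i/n = 0.81 × 0.005701 / 0.32 = 0.01443 ft/day = 5.271 ft/yr.

5.3 ft/yr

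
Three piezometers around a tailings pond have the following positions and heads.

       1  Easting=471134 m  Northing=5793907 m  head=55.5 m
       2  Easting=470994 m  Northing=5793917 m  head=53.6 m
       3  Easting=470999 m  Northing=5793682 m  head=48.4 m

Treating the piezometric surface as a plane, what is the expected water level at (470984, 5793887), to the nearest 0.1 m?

Differences from 1: to 2 (Δx, Δy, Δh) = (-140, 10, -1.9); to 3 = (-135, -225, -7.1).
Solve a·Δx + b·Δy = Δh: det = (-140)·(-225) − (-135)·10 = 32850.
∂h/∂x = [(-1.9)·(-225) − (-7.1)·10] / 32850 = +0.01518
∂h/∂y = [(-140)·(-7.1) − (-135)·(-1.9)] / 32850 = +0.02245
h(470984, 5793887) = 55.5 + (+0.01518)·(-150) + (+0.02245)·(-20) = 55.5 -2.276 -0.449 = 52.775 m.

52.8 m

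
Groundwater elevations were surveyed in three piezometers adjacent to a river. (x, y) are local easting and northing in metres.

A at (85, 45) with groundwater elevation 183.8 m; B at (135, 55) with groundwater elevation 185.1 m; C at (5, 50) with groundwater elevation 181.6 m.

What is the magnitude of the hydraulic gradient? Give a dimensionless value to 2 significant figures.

0.028

Taking A as reference: B−A = (50, 10, +1.3); C−A = (-80, 5, -2.2).
Solve a·Δx + b·Δy = Δh: det = 50·5 − (-80)·10 = 1050.
∂h/∂x = [(+1.3)·5 − (-2.2)·10] / 1050 = +0.02714
∂h/∂y = [50·(-2.2) − (-80)·(+1.3)] / 1050 = -0.005714
|∇h| = √(0.02714² + -0.005714²) = 0.02773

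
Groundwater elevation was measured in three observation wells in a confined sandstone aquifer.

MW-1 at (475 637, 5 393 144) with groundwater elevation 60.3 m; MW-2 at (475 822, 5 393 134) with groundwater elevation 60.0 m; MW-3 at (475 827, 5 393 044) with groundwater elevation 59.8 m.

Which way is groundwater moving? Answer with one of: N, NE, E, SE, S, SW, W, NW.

SE

Differences from MW-1: to MW-2 (Δx, Δy, Δh) = (185, -10, -0.3); to MW-3 = (190, -100, -0.5).
Solve a·Δx + b·Δy = Δh: det = 185·(-100) − 190·(-10) = -16600.
∂h/∂x = [(-0.3)·(-100) − (-0.5)·(-10)] / -16600 = -0.001506
∂h/∂y = [185·(-0.5) − 190·(-0.3)] / -16600 = +0.002139
Flow = −∇h = (+0.001506 east, -0.002139 north), which points southeast.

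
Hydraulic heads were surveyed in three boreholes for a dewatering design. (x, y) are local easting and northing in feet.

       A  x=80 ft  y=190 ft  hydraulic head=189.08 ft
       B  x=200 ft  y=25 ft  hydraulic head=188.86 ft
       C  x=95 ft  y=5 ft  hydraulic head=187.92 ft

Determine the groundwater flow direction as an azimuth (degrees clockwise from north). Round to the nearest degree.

Taking A as reference: B−A = (120, -165, -0.22); C−A = (15, -185, -1.16).
Solve a·Δx + b·Δy = Δh: det = 120·(-185) − 15·(-165) = -19725.
∂h/∂x = [(-0.22)·(-185) − (-1.16)·(-165)] / -19725 = +0.007640
∂h/∂y = [120·(-1.16) − 15·(-0.22)] / -19725 = +0.006890
Flow direction (−∇h) has components (-0.007640 E, -0.006890 N).
Azimuth = atan2(E, N) = atan2(-0.007640, -0.006890) = 228.0° ≈ 228°.

228°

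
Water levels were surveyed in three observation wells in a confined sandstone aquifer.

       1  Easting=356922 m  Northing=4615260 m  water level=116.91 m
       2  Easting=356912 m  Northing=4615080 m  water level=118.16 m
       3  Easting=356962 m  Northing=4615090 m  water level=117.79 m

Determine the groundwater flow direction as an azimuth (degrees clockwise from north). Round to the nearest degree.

043°

With h = a·x + b·y + c and 1 as origin, the differences give:
  (-10)·a + (-180)·b = +1.25
  40·a + (-170)·b = +0.88
Eliminate b (×(-170) and ×(-180), subtract): 8900·a = -54.100 → a = ∂h/∂x = -0.006079
Back-substitute: b = ∂h/∂y = -0.006607.
Flow direction (−∇h) has components (+0.006079 E, +0.006607 N).
Azimuth = atan2(E, N) = atan2(+0.006079, +0.006607) = 42.6° ≈ 043°.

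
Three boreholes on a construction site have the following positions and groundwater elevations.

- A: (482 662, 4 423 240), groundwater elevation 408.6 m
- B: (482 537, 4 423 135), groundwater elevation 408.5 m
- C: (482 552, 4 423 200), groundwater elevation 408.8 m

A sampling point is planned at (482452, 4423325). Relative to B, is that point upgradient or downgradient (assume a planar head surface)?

upgradient

Taking A as reference: B−A = (-125, -105, -0.1); C−A = (-110, -40, +0.2).
Solve a·Δx + b·Δy = Δh: det = (-125)·(-40) − (-110)·(-105) = -6550.
∂h/∂x = [(-0.1)·(-40) − (+0.2)·(-105)] / -6550 = -0.003817
∂h/∂y = [(-125)·(+0.2) − (-110)·(-0.1)] / -6550 = +0.005496
Head at (482452, 4423325) = 408.6 + (-0.003817)·(-210) + (+0.005496)·(85) = 409.87 m.
That is higher than the 408.5 m at B, so the point is upgradient.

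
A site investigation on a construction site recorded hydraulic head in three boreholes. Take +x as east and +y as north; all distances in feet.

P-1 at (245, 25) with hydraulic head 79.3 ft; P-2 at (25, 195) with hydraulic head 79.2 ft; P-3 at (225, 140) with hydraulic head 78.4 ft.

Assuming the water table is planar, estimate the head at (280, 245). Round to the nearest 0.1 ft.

Three-point gradient (reference P-1): Δ to P-2 = (-220, 170, -0.1), Δ to P-3 = (-20, 115, -0.9).
∂h/∂x = -0.006461, ∂h/∂y = -0.008950 (det = -21900).
h(280, 245) = 79.3 + (-0.006461)·(35) + (-0.008950)·(220) = 79.3 -0.226 -1.969 = 77.105 ft.

77.1 ft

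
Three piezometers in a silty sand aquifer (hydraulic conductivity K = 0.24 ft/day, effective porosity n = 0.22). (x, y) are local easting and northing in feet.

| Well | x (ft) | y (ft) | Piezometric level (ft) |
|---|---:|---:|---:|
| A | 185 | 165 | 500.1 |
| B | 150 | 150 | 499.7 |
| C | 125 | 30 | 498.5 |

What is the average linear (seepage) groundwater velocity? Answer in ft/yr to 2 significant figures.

4.6 ft/yr

Differences from A: to B (Δx, Δy, Δh) = (-35, -15, -0.4); to C = (-60, -135, -1.6).
Determinant of the coordinate differences = (-35)·(-135) − (-60)·(-15) = 3825.
∂h/∂x = [(-0.4)·(-135) − (-1.6)·(-15)] / 3825 = +0.007843
∂h/∂y = [(-35)·(-1.6) − (-60)·(-0.4)] / 3825 = +0.008366
|∇h| = √(0.007843² + 0.008366²) = 0.01147
Seepage velocity v = K·i/n = 0.24 × 0.01147 / 0.22 = 0.01251 ft/day = 4.569 ft/yr.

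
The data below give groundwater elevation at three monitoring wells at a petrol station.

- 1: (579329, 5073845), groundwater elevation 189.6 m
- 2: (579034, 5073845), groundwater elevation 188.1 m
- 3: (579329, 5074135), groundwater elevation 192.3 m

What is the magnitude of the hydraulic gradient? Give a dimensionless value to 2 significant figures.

0.011

∂h/∂x = (188.1 − 189.6) / (579034 − 579329) = +0.005085
∂h/∂y = (192.3 − 189.6) / (5074135 − 5073845) = +0.009310
|∇h| = √(0.005085² + 0.009310²) = 0.01061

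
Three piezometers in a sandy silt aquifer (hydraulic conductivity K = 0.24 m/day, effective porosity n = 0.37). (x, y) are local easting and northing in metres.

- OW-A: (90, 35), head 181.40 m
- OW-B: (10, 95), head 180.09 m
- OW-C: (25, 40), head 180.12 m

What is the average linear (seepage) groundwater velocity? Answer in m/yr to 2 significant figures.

With h = a·x + b·y + c and OW-A as origin, the differences give:
  (-80)·a + 60·b = -1.31
  (-65)·a + 5·b = -1.28
Eliminate b (×5 and ×60, subtract): 3500·a = 70.250 → a = ∂h/∂x = +0.02007
Back-substitute: b = ∂h/∂y = +0.004929.
|∇h| = √(0.02007² + 0.004929²) = 0.02067
Seepage velocity v = K·i/n = 0.24 × 0.02067 / 0.37 = 0.01341 m/day = 4.898 m/yr.

4.9 m/yr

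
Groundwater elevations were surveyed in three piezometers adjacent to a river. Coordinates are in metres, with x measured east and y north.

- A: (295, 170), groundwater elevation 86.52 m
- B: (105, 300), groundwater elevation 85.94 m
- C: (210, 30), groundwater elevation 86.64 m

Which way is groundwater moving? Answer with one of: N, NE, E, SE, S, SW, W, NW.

NW

Taking A as reference: B−A = (-190, 130, -0.58); C−A = (-85, -140, +0.12).
Solve a·Δx + b·Δy = Δh: det = (-190)·(-140) − (-85)·130 = 37650.
∂h/∂x = [(-0.58)·(-140) − (+0.12)·130] / 37650 = +0.001742
∂h/∂y = [(-190)·(+0.12) − (-85)·(-0.58)] / 37650 = -0.001915
Flow = −∇h = (-0.001742 east, +0.001915 north), which points northwest.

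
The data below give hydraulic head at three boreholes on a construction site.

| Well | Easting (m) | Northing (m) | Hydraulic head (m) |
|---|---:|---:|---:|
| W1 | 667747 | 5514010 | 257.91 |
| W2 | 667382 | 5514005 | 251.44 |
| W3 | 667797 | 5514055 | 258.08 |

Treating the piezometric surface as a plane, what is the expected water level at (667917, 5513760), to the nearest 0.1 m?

265.0 m

Taking W1 as reference: W2−W1 = (-365, -5, -6.47); W3−W1 = (50, 45, +0.17).
Solve a·Δx + b·Δy = Δh: det = (-365)·45 − 50·(-5) = -16175.
∂h/∂x = [(-6.47)·45 − (+0.17)·(-5)] / -16175 = +0.01795
∂h/∂y = [(-365)·(+0.17) − 50·(-6.47)] / -16175 = -0.01616
h(667917, 5513760) = 257.91 + (+0.01795)·(170) + (-0.01616)·(-250) = 257.91 +3.051 +4.041 = 265.002 m.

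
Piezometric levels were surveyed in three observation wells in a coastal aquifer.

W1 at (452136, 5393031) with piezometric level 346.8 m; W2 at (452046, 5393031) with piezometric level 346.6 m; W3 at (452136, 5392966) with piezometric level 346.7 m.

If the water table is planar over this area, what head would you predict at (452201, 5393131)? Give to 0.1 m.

∂h/∂x = (346.6 − 346.8) / (452046 − 452136) = +0.002222
∂h/∂y = (346.7 − 346.8) / (5392966 − 5393031) = +0.001538
h(452201, 5393131) = 346.8 + (+0.002222)·(65) + (+0.001538)·(100) = 346.8 +0.144 +0.154 = 347.098 m.

347.1 m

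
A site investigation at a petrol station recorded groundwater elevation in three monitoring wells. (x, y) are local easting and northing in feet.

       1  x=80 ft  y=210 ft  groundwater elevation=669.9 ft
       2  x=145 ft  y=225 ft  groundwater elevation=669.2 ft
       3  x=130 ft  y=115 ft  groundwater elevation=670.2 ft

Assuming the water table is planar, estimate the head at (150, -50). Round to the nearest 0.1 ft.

With h = a·x + b·y + c and 1 as origin, the differences give:
  65·a + 15·b = -0.7
  50·a + (-95)·b = +0.3
Eliminate b (×(-95) and ×15, subtract): -6925·a = 62.00 → a = ∂h/∂x = -0.008953
Back-substitute: b = ∂h/∂y = -0.007870.
h(150, -50) = 669.9 + (-0.008953)·(70) + (-0.007870)·(-260) = 669.9 -0.627 +2.046 = 671.319 ft.

671.3 ft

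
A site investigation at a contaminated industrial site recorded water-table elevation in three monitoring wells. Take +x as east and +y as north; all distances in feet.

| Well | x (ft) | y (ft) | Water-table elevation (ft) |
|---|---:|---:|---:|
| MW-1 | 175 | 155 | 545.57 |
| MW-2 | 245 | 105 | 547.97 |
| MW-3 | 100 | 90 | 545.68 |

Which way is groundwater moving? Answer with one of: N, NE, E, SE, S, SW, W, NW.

NW

With h = a·x + b·y + c and MW-1 as origin, the differences give:
  70·a + (-50)·b = +2.40
  (-75)·a + (-65)·b = +0.11
Eliminate b (×(-65) and ×(-50), subtract): -8300·a = -150.500 → a = ∂h/∂x = +0.01813
Back-substitute: b = ∂h/∂y = -0.02261.
Flow = −∇h = (-0.01813 east, +0.02261 north), which points northwest.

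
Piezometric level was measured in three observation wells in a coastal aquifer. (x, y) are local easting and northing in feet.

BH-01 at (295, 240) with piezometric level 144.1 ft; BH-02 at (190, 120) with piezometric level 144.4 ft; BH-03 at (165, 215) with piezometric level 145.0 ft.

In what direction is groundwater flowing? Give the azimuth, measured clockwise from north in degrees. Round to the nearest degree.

Differences from BH-01: to BH-02 (Δx, Δy, Δh) = (-105, -120, +0.3); to BH-03 = (-130, -25, +0.9).
Solve a·Δx + b·Δy = Δh: det = (-105)·(-25) − (-130)·(-120) = -12975.
∂h/∂x = [(+0.3)·(-25) − (+0.9)·(-120)] / -12975 = -0.007746
∂h/∂y = [(-105)·(+0.9) − (-130)·(+0.3)] / -12975 = +0.004277
Flow direction (−∇h) has components (+0.007746 E, -0.004277 N).
Azimuth = atan2(E, N) = atan2(+0.007746, -0.004277) = 118.9° ≈ 119°.

119°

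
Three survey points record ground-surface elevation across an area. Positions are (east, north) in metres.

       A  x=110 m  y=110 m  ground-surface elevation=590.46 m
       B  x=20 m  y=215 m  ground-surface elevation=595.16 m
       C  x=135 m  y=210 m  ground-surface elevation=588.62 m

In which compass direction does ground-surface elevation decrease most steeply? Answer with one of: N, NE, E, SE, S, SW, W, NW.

Taking A as reference: B−A = (-90, 105, +4.70); C−A = (25, 100, -1.84).
Solve a·Δx + b·Δy = Δz: det = (-90)·100 − 25·105 = -11625.
∂z/∂x = [(+4.70)·100 − (-1.84)·105] / -11625 = -0.05705
∂z/∂y = [(-90)·(-1.84) − 25·(+4.70)] / -11625 = -0.004138
Steepest decrease is along −∇f = (+0.05705 E, +0.004138 N) → east.

E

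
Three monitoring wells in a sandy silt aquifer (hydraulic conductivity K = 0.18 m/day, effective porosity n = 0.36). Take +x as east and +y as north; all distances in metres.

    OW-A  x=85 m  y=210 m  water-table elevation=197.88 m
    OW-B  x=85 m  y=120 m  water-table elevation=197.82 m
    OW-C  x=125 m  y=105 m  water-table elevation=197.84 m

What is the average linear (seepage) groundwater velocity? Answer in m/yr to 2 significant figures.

With h = a·x + b·y + c and OW-A as origin, the differences give:
  0·a + (-90)·b = -0.06
  40·a + (-105)·b = -0.04
Eliminate b (×(-105) and ×(-90), subtract): 3600·a = 2.700 → a = ∂h/∂x = +0.0007500
Back-substitute: b = ∂h/∂y = +0.0006667.
|∇h| = √(0.0007500² + 0.0006667²) = 0.001003
Seepage velocity v = K·i/n = 0.18 × 0.001003 / 0.36 = 0.0005015 m/day = 0.1832 m/yr.

0.18 m/yr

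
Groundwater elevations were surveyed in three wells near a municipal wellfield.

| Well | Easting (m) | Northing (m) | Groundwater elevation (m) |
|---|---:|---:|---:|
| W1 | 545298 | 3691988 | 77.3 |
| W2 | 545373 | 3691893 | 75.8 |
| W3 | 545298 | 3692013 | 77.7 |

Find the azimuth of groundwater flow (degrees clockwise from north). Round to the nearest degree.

With h = a·x + b·y + c and W1 as origin, the differences give:
  75·a + (-95)·b = -1.5
  0·a + 25·b = +0.4
Eliminate b (×25 and ×(-95), subtract): 1875·a = 0.50 → a = ∂h/∂x = +0.0002667
Back-substitute: b = ∂h/∂y = +0.01600.
Flow direction (−∇h) has components (-0.0002667 E, -0.01600 N).
Azimuth = atan2(E, N) = atan2(-0.0002667, -0.01600) = 181.0° ≈ 181°.

181°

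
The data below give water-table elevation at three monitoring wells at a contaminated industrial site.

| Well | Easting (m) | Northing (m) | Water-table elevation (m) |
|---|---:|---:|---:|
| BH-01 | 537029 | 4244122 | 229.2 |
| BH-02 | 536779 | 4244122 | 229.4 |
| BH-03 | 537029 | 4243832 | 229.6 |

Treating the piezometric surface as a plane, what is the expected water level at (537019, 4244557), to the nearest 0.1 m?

∂h/∂x = (229.4 − 229.2) / (536779 − 537029) = -0.0008000
∂h/∂y = (229.6 − 229.2) / (4243832 − 4244122) = -0.001379
h(537019, 4244557) = 229.2 + (-0.0008000)·(-10) + (-0.001379)·(435) = 229.2 +0.008 -0.600 = 228.608 m.

228.6 m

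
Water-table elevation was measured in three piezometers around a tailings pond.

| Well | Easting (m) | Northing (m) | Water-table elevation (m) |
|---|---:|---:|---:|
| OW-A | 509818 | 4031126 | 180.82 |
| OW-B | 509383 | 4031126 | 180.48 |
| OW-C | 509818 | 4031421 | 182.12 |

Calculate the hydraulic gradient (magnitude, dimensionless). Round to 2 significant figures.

∂h/∂x = (180.48 − 180.82) / (509383 − 509818) = +0.0007816
∂h/∂y = (182.12 − 180.82) / (4031421 − 4031126) = +0.004407
|∇h| = √(0.0007816² + 0.004407²) = 0.004476

0.0045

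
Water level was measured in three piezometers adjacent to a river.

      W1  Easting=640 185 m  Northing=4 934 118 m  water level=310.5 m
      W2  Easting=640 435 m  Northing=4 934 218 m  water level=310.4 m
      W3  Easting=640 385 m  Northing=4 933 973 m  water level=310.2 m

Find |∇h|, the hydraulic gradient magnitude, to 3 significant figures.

0.00126

Taking W1 as reference: W2−W1 = (250, 100, -0.1); W3−W1 = (200, -145, -0.3).
Solve a·Δx + b·Δy = Δh: det = 250·(-145) − 200·100 = -56250.
∂h/∂x = [(-0.1)·(-145) − (-0.3)·100] / -56250 = -0.0007911
∂h/∂y = [250·(-0.3) − 200·(-0.1)] / -56250 = +0.0009778
|∇h| = √(-0.0007911² + 0.0009778²) = 0.001258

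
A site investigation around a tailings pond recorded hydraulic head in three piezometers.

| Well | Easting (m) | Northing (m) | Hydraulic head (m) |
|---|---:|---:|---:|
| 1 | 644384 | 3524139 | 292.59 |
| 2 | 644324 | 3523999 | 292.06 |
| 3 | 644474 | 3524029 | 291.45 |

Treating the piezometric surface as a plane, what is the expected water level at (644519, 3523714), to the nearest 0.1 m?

Taking 1 as reference: 2−1 = (-60, -140, -0.53); 3−1 = (90, -110, -1.14).
Determinant of the coordinate differences = (-60)·(-110) − 90·(-140) = 19200.
∂h/∂x = [(-0.53)·(-110) − (-1.14)·(-140)] / 19200 = -0.005276
∂h/∂y = [(-60)·(-1.14) − 90·(-0.53)] / 19200 = +0.006047
h(644519, 3523714) = 292.59 + (-0.005276)·(135) + (+0.006047)·(-425) = 292.59 -0.712 -2.570 = 289.308 m.

289.3 m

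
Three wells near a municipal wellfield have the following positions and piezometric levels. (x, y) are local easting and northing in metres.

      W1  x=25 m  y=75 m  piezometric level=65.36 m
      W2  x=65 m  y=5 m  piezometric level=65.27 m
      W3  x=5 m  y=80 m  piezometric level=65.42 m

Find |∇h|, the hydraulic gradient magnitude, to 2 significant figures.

0.0032

Differences from W1: to W2 (Δx, Δy, Δh) = (40, -70, -0.09); to W3 = (-20, 5, +0.06).
Determinant of the coordinate differences = 40·5 − (-20)·(-70) = -1200.
∂h/∂x = [(-0.09)·5 − (+0.06)·(-70)] / -1200 = -0.003125
∂h/∂y = [40·(+0.06) − (-20)·(-0.09)] / -1200 = -0.0005000
|∇h| = √(-0.003125² + -0.0005000²) = 0.003165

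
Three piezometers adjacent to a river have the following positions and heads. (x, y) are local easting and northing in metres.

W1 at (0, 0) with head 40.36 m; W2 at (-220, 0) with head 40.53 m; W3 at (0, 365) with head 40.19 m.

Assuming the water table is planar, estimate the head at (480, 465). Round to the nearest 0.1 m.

∂h/∂x = (40.53 − 40.36) / (-220 − 0) = -0.0007727
∂h/∂y = (40.19 − 40.36) / (365 − 0) = -0.0004658
h(480, 465) = 40.36 + (-0.0007727)·(480) + (-0.0004658)·(465) = 40.36 -0.371 -0.217 = 39.773 m.

39.8 m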